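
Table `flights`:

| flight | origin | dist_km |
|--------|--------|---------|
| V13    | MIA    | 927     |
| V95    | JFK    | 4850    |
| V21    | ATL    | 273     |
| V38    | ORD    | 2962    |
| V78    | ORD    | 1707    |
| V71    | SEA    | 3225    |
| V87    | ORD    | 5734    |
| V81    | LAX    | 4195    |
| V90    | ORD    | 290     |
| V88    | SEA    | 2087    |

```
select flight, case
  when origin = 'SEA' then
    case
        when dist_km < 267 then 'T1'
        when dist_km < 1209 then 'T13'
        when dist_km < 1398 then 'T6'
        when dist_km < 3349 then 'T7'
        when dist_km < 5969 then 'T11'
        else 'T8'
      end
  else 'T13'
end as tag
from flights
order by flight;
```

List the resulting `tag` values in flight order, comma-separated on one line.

flight=V13: origin='MIA' → outer ELSE → T13
flight=V21: origin='ATL' → outer ELSE → T13
flight=V38: origin='ORD' → outer ELSE → T13
flight=V71: origin='SEA' → inner[dist_km < 3349] → T7
flight=V78: origin='ORD' → outer ELSE → T13
flight=V81: origin='LAX' → outer ELSE → T13
flight=V87: origin='ORD' → outer ELSE → T13
flight=V88: origin='SEA' → inner[dist_km < 3349] → T7
flight=V90: origin='ORD' → outer ELSE → T13
flight=V95: origin='JFK' → outer ELSE → T13

T13, T13, T13, T7, T13, T13, T13, T7, T13, T13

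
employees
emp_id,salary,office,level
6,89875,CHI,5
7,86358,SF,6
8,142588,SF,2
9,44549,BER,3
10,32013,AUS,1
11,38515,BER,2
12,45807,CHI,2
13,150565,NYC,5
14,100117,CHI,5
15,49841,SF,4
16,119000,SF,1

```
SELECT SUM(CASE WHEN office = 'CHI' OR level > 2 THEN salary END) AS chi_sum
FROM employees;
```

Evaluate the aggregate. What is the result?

emp_id=6: ✓ → 89875
emp_id=7: ✓ → 86358
emp_id=8: ✗
emp_id=9: ✓ → 44549
emp_id=10: ✗
emp_id=11: ✗
emp_id=12: ✓ → 45807
emp_id=13: ✓ → 150565
emp_id=14: ✓ → 100117
emp_id=15: ✓ → 49841
emp_id=16: ✗
chi_sum = 89875 + 86358 + 44549 + 45807 + 150565 + 100117 + 49841 = 567112

567112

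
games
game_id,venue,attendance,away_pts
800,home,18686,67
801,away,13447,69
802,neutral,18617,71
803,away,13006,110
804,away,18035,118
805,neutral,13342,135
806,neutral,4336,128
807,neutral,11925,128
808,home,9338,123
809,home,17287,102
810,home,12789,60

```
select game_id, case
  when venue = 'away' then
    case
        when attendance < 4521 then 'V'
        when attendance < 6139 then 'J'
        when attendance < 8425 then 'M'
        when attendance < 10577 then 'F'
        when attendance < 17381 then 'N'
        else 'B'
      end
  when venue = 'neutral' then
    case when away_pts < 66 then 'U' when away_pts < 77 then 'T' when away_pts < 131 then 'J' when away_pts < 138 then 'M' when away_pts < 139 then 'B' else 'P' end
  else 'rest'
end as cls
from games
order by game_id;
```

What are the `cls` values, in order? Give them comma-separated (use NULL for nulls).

game_id=800: venue='home' → outer ELSE → rest
game_id=801: venue='away' → inner[attendance < 17381] → N
game_id=802: venue='neutral' → inner[away_pts < 77] → T
game_id=803: venue='away' → inner[attendance < 17381] → N
game_id=804: venue='away' → inner[ELSE] → B
game_id=805: venue='neutral' → inner[away_pts < 138] → M
game_id=806: venue='neutral' → inner[away_pts < 131] → J
game_id=807: venue='neutral' → inner[away_pts < 131] → J
game_id=808: venue='home' → outer ELSE → rest
game_id=809: venue='home' → outer ELSE → rest
game_id=810: venue='home' → outer ELSE → rest

rest, N, T, N, B, M, J, J, rest, rest, rest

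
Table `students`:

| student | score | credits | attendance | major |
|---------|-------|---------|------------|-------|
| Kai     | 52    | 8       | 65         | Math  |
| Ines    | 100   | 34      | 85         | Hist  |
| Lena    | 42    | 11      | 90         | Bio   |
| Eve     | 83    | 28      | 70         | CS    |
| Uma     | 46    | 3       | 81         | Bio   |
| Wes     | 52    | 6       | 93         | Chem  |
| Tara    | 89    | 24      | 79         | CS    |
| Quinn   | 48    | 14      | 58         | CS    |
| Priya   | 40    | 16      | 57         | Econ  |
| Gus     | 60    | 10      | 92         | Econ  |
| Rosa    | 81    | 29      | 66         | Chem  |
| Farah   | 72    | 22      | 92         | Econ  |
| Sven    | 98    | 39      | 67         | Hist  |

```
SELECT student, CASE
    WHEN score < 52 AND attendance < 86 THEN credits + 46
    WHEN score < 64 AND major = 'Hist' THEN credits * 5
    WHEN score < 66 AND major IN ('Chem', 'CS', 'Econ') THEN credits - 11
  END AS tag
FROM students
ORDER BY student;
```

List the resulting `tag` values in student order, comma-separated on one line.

student=Eve: (no match → NULL) → NULL
student=Farah: (no match → NULL) → NULL
student=Gus: score < 66 AND major IN ('Chem', 'CS', 'Econ') → -1
student=Ines: (no match → NULL) → NULL
student=Kai: (no match → NULL) → NULL
student=Lena: (no match → NULL) → NULL
student=Priya: score < 52 AND attendance < 86 → 62
student=Quinn: score < 52 AND attendance < 86 → 60
student=Rosa: (no match → NULL) → NULL
student=Sven: (no match → NULL) → NULL
student=Tara: (no match → NULL) → NULL
student=Uma: score < 52 AND attendance < 86 → 49
student=Wes: score < 66 AND major IN ('Chem', 'CS', 'Econ') → -5

NULL, NULL, -1, NULL, NULL, NULL, 62, 60, NULL, NULL, NULL, 49, -5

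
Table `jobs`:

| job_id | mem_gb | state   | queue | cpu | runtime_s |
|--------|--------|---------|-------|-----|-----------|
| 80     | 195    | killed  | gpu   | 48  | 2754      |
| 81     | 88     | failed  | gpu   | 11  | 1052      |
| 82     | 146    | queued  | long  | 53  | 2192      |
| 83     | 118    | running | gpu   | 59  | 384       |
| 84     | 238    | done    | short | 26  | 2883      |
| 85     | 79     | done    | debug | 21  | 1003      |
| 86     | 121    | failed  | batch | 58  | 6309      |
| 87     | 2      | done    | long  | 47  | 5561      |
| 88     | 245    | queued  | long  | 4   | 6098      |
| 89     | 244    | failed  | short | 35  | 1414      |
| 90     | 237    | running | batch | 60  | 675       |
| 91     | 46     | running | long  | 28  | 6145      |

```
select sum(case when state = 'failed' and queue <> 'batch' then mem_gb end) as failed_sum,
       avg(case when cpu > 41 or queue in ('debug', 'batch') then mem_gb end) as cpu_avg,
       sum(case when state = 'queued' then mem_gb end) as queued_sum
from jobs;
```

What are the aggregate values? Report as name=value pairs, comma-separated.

failed_sum=332, cpu_avg=128.2857142857, queued_sum=391

[failed_sum: state = 'failed' and queue <> 'batch']
job_id=80: ✗
job_id=81: ✓ → 88
job_id=82: ✗
job_id=83: ✗
job_id=84: ✗
job_id=85: ✗
job_id=86: ✗
job_id=87: ✗
job_id=88: ✗
job_id=89: ✓ → 244
job_id=90: ✗
job_id=91: ✗
failed_sum = 88 + 244 = 332
—
[cpu_avg: cpu > 41 or queue in ('debug', 'batch')]
job_id=80: ✓ → 195
job_id=81: ✗
job_id=82: ✓ → 146
job_id=83: ✓ → 118
job_id=84: ✗
job_id=85: ✓ → 79
job_id=86: ✓ → 121
job_id=87: ✓ → 2
job_id=88: ✗
job_id=89: ✗
job_id=90: ✓ → 237
job_id=91: ✗
cpu_avg = (195 + 146 + 118 + 79 + 121 + 2 + 237) / 7 = 128.2857142857
—
[queued_sum: state = 'queued']
job_id=80: ✗
job_id=81: ✗
job_id=82: ✓ → 146
job_id=83: ✗
job_id=84: ✗
job_id=85: ✗
job_id=86: ✗
job_id=87: ✗
job_id=88: ✓ → 245
job_id=89: ✗
job_id=90: ✗
job_id=91: ✗
queued_sum = 146 + 245 = 391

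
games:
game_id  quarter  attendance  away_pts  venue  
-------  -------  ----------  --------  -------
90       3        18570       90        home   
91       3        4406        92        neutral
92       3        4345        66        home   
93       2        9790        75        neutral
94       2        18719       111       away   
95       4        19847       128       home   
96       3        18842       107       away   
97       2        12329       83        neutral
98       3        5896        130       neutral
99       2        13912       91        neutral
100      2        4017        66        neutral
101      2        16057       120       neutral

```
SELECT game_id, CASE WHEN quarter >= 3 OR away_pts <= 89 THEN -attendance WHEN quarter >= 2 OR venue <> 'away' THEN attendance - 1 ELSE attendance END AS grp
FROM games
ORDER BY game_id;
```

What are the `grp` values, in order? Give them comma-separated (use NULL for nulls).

-18570, -4406, -4345, -9790, 18718, -19847, -18842, -12329, -5896, 13911, -4017, 16056

game_id=90: quarter >= 3 OR away_pts <= 89 → -18570
game_id=91: quarter >= 3 OR away_pts <= 89 → -4406
game_id=92: quarter >= 3 OR away_pts <= 89 → -4345
game_id=93: quarter >= 3 OR away_pts <= 89 → -9790
game_id=94: quarter >= 2 OR venue <> 'away' → 18718
game_id=95: quarter >= 3 OR away_pts <= 89 → -19847
game_id=96: quarter >= 3 OR away_pts <= 89 → -18842
game_id=97: quarter >= 3 OR away_pts <= 89 → -12329
game_id=98: quarter >= 3 OR away_pts <= 89 → -5896
game_id=99: quarter >= 2 OR venue <> 'away' → 13911
game_id=100: quarter >= 3 OR away_pts <= 89 → -4017
game_id=101: quarter >= 2 OR venue <> 'away' → 16056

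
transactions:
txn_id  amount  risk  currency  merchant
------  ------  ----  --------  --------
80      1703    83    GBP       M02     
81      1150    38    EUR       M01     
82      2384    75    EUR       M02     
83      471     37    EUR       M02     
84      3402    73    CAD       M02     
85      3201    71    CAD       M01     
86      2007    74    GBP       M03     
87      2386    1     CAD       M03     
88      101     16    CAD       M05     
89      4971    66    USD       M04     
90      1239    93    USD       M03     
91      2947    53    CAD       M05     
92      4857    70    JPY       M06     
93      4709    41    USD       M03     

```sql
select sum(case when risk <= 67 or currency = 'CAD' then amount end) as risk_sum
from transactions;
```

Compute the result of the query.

txn_id=80: ✗
txn_id=81: ✓ → 1150
txn_id=82: ✗
txn_id=83: ✓ → 471
txn_id=84: ✓ → 3402
txn_id=85: ✓ → 3201
txn_id=86: ✗
txn_id=87: ✓ → 2386
txn_id=88: ✓ → 101
txn_id=89: ✓ → 4971
txn_id=90: ✗
txn_id=91: ✓ → 2947
txn_id=92: ✗
txn_id=93: ✓ → 4709
risk_sum = 1150 + 471 + 3402 + 3201 + 2386 + 101 + 4971 + 2947 + 4709 = 23338

23338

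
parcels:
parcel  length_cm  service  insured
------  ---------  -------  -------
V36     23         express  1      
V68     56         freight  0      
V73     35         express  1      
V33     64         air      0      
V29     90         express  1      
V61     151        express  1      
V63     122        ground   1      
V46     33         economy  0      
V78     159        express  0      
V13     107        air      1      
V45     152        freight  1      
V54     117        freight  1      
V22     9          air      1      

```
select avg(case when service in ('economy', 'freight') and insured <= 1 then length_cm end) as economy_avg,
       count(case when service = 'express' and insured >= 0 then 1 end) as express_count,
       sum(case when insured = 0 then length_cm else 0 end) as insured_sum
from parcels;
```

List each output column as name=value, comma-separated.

[economy_avg: service in ('economy', 'freight') and insured <= 1]
parcel=V36: ✗
parcel=V68: ✓ → 56
parcel=V73: ✗
parcel=V33: ✗
parcel=V29: ✗
parcel=V61: ✗
parcel=V63: ✗
parcel=V46: ✓ → 33
parcel=V78: ✗
parcel=V13: ✗
parcel=V45: ✓ → 152
parcel=V54: ✓ → 117
parcel=V22: ✗
economy_avg = (56 + 33 + 152 + 117) / 4 = 89.5
—
[express_count: service = 'express' and insured >= 0]
parcel=V36: ✓ → 1
parcel=V68: ✗
parcel=V73: ✓ → 1
parcel=V33: ✗
parcel=V29: ✓ → 1
parcel=V61: ✓ → 1
parcel=V63: ✗
parcel=V46: ✗
parcel=V78: ✓ → 1
parcel=V13: ✗
parcel=V45: ✗
parcel=V54: ✗
parcel=V22: ✗
express_count = COUNT(1, 1, 1, 1, 1) = 5
—
[insured_sum: insured = 0]
parcel=V36: ✗
parcel=V68: ✓ → 56
parcel=V73: ✗
parcel=V33: ✓ → 64
parcel=V29: ✗
parcel=V61: ✗
parcel=V63: ✗
parcel=V46: ✓ → 33
parcel=V78: ✓ → 159
parcel=V13: ✗
parcel=V45: ✗
parcel=V54: ✗
parcel=V22: ✗
insured_sum = 56 + 64 + 33 + 159 = 312

economy_avg=89.5, express_count=5, insured_sum=312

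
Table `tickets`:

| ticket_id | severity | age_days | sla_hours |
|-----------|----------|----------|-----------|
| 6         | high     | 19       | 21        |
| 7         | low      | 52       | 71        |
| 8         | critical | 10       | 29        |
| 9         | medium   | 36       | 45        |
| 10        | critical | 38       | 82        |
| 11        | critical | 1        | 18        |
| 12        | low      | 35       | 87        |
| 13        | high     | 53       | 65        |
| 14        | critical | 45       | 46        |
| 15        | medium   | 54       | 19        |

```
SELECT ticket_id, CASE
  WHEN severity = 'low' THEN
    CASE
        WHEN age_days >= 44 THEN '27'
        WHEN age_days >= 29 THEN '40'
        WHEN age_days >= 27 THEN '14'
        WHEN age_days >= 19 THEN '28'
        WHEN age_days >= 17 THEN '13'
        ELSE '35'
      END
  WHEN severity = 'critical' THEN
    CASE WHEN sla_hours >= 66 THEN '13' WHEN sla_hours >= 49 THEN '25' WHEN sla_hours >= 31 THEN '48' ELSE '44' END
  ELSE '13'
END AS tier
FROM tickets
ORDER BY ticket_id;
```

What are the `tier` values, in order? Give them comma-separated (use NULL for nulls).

ticket_id=6: severity='high' → outer ELSE → 13
ticket_id=7: severity='low' → inner[age_days >= 44] → 27
ticket_id=8: severity='critical' → inner[ELSE] → 44
ticket_id=9: severity='medium' → outer ELSE → 13
ticket_id=10: severity='critical' → inner[sla_hours >= 66] → 13
ticket_id=11: severity='critical' → inner[ELSE] → 44
ticket_id=12: severity='low' → inner[age_days >= 29] → 40
ticket_id=13: severity='high' → outer ELSE → 13
ticket_id=14: severity='critical' → inner[sla_hours >= 31] → 48
ticket_id=15: severity='medium' → outer ELSE → 13

13, 27, 44, 13, 13, 44, 40, 13, 48, 13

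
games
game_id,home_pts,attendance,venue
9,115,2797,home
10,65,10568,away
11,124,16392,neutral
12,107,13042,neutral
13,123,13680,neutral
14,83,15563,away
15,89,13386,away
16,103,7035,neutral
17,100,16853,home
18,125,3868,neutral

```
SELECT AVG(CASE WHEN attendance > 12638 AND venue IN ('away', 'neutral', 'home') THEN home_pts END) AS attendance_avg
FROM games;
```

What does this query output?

game_id=9: ✗
game_id=10: ✗
game_id=11: ✓ → 124
game_id=12: ✓ → 107
game_id=13: ✓ → 123
game_id=14: ✓ → 83
game_id=15: ✓ → 89
game_id=16: ✗
game_id=17: ✓ → 100
game_id=18: ✗
attendance_avg = (124 + 107 + 123 + 83 + 89 + 100) / 6 = 104.3333333333

104.3333333333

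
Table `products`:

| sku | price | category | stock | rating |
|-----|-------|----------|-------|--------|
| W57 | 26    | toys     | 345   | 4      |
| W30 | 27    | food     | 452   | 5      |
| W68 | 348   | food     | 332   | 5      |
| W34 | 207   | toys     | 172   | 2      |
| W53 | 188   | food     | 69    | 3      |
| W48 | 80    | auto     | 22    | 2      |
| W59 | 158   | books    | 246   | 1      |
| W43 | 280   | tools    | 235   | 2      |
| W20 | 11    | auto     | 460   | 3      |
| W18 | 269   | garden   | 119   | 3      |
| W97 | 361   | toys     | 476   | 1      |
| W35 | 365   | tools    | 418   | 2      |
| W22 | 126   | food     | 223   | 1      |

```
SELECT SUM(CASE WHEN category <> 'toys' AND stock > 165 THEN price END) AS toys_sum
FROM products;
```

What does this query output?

1315

sku=W57: ✗
sku=W30: ✓ → 27
sku=W68: ✓ → 348
sku=W34: ✗
sku=W53: ✗
sku=W48: ✗
sku=W59: ✓ → 158
sku=W43: ✓ → 280
sku=W20: ✓ → 11
sku=W18: ✗
sku=W97: ✗
sku=W35: ✓ → 365
sku=W22: ✓ → 126
toys_sum = 27 + 348 + 158 + 280 + 11 + 365 + 126 = 1315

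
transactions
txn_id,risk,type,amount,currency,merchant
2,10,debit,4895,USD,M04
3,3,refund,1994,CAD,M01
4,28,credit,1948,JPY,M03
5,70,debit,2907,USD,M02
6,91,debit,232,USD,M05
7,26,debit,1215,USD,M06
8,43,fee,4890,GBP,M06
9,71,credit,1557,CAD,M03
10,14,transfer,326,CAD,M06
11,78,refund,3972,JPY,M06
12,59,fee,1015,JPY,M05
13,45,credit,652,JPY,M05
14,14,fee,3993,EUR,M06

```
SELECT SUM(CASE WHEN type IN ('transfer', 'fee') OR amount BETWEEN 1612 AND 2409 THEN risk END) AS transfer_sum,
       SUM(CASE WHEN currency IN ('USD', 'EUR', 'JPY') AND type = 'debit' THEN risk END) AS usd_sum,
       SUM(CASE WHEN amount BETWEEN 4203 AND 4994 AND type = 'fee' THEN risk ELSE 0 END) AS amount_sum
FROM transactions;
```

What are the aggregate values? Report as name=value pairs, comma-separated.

transfer_sum=161, usd_sum=197, amount_sum=43

[transfer_sum: type IN ('transfer', 'fee') OR amount BETWEEN 1612 AND 2409]
txn_id=2: ✗
txn_id=3: ✓ → 3
txn_id=4: ✓ → 28
txn_id=5: ✗
txn_id=6: ✗
txn_id=7: ✗
txn_id=8: ✓ → 43
txn_id=9: ✗
txn_id=10: ✓ → 14
txn_id=11: ✗
txn_id=12: ✓ → 59
txn_id=13: ✗
txn_id=14: ✓ → 14
transfer_sum = 3 + 28 + 43 + 14 + 59 + 14 = 161
—
[usd_sum: currency IN ('USD', 'EUR', 'JPY') AND type = 'debit']
txn_id=2: ✓ → 10
txn_id=3: ✗
txn_id=4: ✗
txn_id=5: ✓ → 70
txn_id=6: ✓ → 91
txn_id=7: ✓ → 26
txn_id=8: ✗
txn_id=9: ✗
txn_id=10: ✗
txn_id=11: ✗
txn_id=12: ✗
txn_id=13: ✗
txn_id=14: ✗
usd_sum = 10 + 70 + 91 + 26 = 197
—
[amount_sum: amount BETWEEN 4203 AND 4994 AND type = 'fee']
txn_id=2: ✗
txn_id=3: ✗
txn_id=4: ✗
txn_id=5: ✗
txn_id=6: ✗
txn_id=7: ✗
txn_id=8: ✓ → 43
txn_id=9: ✗
txn_id=10: ✗
txn_id=11: ✗
txn_id=12: ✗
txn_id=13: ✗
txn_id=14: ✗
amount_sum = 43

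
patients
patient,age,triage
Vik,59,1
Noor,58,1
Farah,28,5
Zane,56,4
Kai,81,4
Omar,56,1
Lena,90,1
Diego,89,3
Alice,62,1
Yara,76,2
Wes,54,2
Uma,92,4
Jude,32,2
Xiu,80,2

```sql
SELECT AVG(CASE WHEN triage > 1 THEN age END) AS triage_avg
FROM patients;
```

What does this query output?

65.3333333333

patient=Vik: ✗
patient=Noor: ✗
patient=Farah: ✓ → 28
patient=Zane: ✓ → 56
patient=Kai: ✓ → 81
patient=Omar: ✗
patient=Lena: ✗
patient=Diego: ✓ → 89
patient=Alice: ✗
patient=Yara: ✓ → 76
patient=Wes: ✓ → 54
patient=Uma: ✓ → 92
patient=Jude: ✓ → 32
patient=Xiu: ✓ → 80
triage_avg = (28 + 56 + 81 + 89 + 76 + 54 + 92 + 32 + 80) / 9 = 65.3333333333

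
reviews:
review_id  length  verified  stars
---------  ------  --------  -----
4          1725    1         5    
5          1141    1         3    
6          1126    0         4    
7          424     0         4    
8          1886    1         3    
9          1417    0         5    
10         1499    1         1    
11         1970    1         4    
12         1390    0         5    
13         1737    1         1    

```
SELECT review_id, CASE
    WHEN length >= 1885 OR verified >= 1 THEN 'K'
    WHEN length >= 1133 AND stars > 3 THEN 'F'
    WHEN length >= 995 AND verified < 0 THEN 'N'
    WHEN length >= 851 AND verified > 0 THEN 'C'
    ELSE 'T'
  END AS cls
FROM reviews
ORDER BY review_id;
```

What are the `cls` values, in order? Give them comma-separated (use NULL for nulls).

review_id=4: length >= 1885 OR verified >= 1 → K
review_id=5: length >= 1885 OR verified >= 1 → K
review_id=6: ELSE → T
review_id=7: ELSE → T
review_id=8: length >= 1885 OR verified >= 1 → K
review_id=9: length >= 1133 AND stars > 3 → F
review_id=10: length >= 1885 OR verified >= 1 → K
review_id=11: length >= 1885 OR verified >= 1 → K
review_id=12: length >= 1133 AND stars > 3 → F
review_id=13: length >= 1885 OR verified >= 1 → K

K, K, T, T, K, F, K, K, F, K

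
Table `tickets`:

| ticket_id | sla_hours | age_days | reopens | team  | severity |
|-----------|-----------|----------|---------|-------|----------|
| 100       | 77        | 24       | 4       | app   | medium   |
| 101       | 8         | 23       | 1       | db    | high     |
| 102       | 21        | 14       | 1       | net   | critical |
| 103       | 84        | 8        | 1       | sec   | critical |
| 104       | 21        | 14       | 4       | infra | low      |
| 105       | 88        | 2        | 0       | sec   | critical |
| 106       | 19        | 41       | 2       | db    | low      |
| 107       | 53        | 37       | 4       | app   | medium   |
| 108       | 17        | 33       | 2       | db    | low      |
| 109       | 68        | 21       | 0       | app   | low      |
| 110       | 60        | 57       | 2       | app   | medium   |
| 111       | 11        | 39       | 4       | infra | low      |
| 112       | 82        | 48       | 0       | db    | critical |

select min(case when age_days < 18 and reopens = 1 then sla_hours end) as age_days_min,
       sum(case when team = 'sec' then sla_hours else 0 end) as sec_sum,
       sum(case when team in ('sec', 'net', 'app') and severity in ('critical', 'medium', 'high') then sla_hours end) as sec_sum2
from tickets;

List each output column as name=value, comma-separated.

age_days_min=21, sec_sum=172, sec_sum2=383

[age_days_min: age_days < 18 and reopens = 1]
ticket_id=100: ✗
ticket_id=101: ✗
ticket_id=102: ✓ → 21
ticket_id=103: ✓ → 84
ticket_id=104: ✗
ticket_id=105: ✗
ticket_id=106: ✗
ticket_id=107: ✗
ticket_id=108: ✗
ticket_id=109: ✗
ticket_id=110: ✗
ticket_id=111: ✗
ticket_id=112: ✗
age_days_min = MIN(21, 84) = 21
—
[sec_sum: team = 'sec']
ticket_id=100: ✗
ticket_id=101: ✗
ticket_id=102: ✗
ticket_id=103: ✓ → 84
ticket_id=104: ✗
ticket_id=105: ✓ → 88
ticket_id=106: ✗
ticket_id=107: ✗
ticket_id=108: ✗
ticket_id=109: ✗
ticket_id=110: ✗
ticket_id=111: ✗
ticket_id=112: ✗
sec_sum = 84 + 88 = 172
—
[sec_sum2: team in ('sec', 'net', 'app') and severity in ('critical', 'medium', 'high')]
ticket_id=100: ✓ → 77
ticket_id=101: ✗
ticket_id=102: ✓ → 21
ticket_id=103: ✓ → 84
ticket_id=104: ✗
ticket_id=105: ✓ → 88
ticket_id=106: ✗
ticket_id=107: ✓ → 53
ticket_id=108: ✗
ticket_id=109: ✗
ticket_id=110: ✓ → 60
ticket_id=111: ✗
ticket_id=112: ✗
sec_sum2 = 77 + 21 + 84 + 88 + 53 + 60 = 383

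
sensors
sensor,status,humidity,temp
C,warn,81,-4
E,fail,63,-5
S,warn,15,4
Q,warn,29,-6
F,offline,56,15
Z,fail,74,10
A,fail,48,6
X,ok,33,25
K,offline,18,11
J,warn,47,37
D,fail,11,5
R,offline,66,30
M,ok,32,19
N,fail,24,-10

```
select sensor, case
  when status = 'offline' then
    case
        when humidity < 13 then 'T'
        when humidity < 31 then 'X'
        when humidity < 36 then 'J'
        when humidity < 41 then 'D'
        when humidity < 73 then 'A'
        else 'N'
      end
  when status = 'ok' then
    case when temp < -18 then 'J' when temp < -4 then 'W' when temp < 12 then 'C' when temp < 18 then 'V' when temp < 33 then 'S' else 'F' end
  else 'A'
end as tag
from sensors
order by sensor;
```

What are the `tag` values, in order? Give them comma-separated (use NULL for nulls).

A, A, A, A, A, A, X, S, A, A, A, A, S, A

sensor=A: status='fail' → outer ELSE → A
sensor=C: status='warn' → outer ELSE → A
sensor=D: status='fail' → outer ELSE → A
sensor=E: status='fail' → outer ELSE → A
sensor=F: status='offline' → inner[humidity < 73] → A
sensor=J: status='warn' → outer ELSE → A
sensor=K: status='offline' → inner[humidity < 31] → X
sensor=M: status='ok' → inner[temp < 33] → S
sensor=N: status='fail' → outer ELSE → A
sensor=Q: status='warn' → outer ELSE → A
sensor=R: status='offline' → inner[humidity < 73] → A
sensor=S: status='warn' → outer ELSE → A
sensor=X: status='ok' → inner[temp < 33] → S
sensor=Z: status='fail' → outer ELSE → A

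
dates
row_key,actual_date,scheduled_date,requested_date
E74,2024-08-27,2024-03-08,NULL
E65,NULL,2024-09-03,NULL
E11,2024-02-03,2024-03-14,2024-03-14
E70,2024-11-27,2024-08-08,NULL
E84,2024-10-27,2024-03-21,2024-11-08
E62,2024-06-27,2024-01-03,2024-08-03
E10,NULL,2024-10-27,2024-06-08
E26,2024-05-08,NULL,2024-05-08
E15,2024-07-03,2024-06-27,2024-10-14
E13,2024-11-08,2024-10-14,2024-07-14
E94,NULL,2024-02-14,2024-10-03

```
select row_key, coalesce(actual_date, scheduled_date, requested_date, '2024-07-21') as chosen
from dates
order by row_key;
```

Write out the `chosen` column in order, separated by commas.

2024-10-27, 2024-02-03, 2024-11-08, 2024-07-03, 2024-05-08, 2024-06-27, 2024-09-03, 2024-11-27, 2024-08-27, 2024-10-27, 2024-02-14

row_key=E10: actual_date=NULL, scheduled_date=2024-10-27 → 2024-10-27
row_key=E11: actual_date=2024-02-03 → 2024-02-03
row_key=E13: actual_date=2024-11-08 → 2024-11-08
row_key=E15: actual_date=2024-07-03 → 2024-07-03
row_key=E26: actual_date=2024-05-08 → 2024-05-08
row_key=E62: actual_date=2024-06-27 → 2024-06-27
row_key=E65: actual_date=NULL, scheduled_date=2024-09-03 → 2024-09-03
row_key=E70: actual_date=2024-11-27 → 2024-11-27
row_key=E74: actual_date=2024-08-27 → 2024-08-27
row_key=E84: actual_date=2024-10-27 → 2024-10-27
row_key=E94: actual_date=NULL, scheduled_date=2024-02-14 → 2024-02-14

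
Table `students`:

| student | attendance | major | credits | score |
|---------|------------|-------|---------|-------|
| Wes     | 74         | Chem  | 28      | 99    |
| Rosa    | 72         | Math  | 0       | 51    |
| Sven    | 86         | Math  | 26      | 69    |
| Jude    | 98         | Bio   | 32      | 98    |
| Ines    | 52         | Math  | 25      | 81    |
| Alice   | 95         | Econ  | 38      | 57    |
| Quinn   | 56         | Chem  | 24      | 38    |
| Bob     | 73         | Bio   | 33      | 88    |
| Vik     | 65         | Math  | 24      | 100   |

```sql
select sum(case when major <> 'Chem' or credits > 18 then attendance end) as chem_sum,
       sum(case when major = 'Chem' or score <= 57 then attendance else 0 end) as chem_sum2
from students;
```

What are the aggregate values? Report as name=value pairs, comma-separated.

chem_sum=671, chem_sum2=297

[chem_sum: major <> 'Chem' or credits > 18]
student=Wes: ✓ → 74
student=Rosa: ✓ → 72
student=Sven: ✓ → 86
student=Jude: ✓ → 98
student=Ines: ✓ → 52
student=Alice: ✓ → 95
student=Quinn: ✓ → 56
student=Bob: ✓ → 73
student=Vik: ✓ → 65
chem_sum = 74 + 72 + 86 + 98 + 52 + 95 + 56 + 73 + 65 = 671
—
[chem_sum2: major = 'Chem' or score <= 57]
student=Wes: ✓ → 74
student=Rosa: ✓ → 72
student=Sven: ✗
student=Jude: ✗
student=Ines: ✗
student=Alice: ✓ → 95
student=Quinn: ✓ → 56
student=Bob: ✗
student=Vik: ✗
chem_sum2 = 74 + 72 + 95 + 56 = 297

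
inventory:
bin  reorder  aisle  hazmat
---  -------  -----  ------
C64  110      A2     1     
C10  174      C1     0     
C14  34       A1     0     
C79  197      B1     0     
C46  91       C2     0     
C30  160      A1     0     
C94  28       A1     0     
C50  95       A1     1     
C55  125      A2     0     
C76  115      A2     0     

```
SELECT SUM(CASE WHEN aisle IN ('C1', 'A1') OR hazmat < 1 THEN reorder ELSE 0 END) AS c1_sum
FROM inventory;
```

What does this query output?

bin=C64: ✗
bin=C10: ✓ → 174
bin=C14: ✓ → 34
bin=C79: ✓ → 197
bin=C46: ✓ → 91
bin=C30: ✓ → 160
bin=C94: ✓ → 28
bin=C50: ✓ → 95
bin=C55: ✓ → 125
bin=C76: ✓ → 115
c1_sum = 174 + 34 + 197 + 91 + 160 + 28 + 95 + 125 + 115 = 1019

1019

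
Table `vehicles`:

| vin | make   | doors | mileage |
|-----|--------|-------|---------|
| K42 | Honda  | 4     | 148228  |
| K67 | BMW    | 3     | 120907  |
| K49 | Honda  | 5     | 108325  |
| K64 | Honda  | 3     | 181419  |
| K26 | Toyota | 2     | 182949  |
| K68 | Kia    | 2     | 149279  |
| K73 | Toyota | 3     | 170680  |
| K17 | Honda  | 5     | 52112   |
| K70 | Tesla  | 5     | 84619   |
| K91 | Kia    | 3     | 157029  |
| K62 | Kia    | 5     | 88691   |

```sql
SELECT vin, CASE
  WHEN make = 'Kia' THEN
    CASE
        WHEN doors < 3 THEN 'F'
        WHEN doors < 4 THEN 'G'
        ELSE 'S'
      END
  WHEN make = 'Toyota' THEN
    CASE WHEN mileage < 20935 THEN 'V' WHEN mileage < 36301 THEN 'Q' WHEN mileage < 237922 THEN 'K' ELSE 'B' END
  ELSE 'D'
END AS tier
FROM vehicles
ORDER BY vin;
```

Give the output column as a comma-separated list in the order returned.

vin=K17: make='Honda' → outer ELSE → D
vin=K26: make='Toyota' → inner[mileage < 237922] → K
vin=K42: make='Honda' → outer ELSE → D
vin=K49: make='Honda' → outer ELSE → D
vin=K62: make='Kia' → inner[ELSE] → S
vin=K64: make='Honda' → outer ELSE → D
vin=K67: make='BMW' → outer ELSE → D
vin=K68: make='Kia' → inner[doors < 3] → F
vin=K70: make='Tesla' → outer ELSE → D
vin=K73: make='Toyota' → inner[mileage < 237922] → K
vin=K91: make='Kia' → inner[doors < 4] → G

D, K, D, D, S, D, D, F, D, K, G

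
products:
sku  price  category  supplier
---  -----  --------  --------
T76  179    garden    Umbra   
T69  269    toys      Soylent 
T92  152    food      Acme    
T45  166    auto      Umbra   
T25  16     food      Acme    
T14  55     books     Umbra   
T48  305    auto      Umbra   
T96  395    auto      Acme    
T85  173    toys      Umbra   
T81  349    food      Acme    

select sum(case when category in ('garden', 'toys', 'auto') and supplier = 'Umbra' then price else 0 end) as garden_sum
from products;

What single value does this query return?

sku=T76: ✓ → 179
sku=T69: ✗
sku=T92: ✗
sku=T45: ✓ → 166
sku=T25: ✗
sku=T14: ✗
sku=T48: ✓ → 305
sku=T96: ✗
sku=T85: ✓ → 173
sku=T81: ✗
garden_sum = 179 + 166 + 305 + 173 = 823

823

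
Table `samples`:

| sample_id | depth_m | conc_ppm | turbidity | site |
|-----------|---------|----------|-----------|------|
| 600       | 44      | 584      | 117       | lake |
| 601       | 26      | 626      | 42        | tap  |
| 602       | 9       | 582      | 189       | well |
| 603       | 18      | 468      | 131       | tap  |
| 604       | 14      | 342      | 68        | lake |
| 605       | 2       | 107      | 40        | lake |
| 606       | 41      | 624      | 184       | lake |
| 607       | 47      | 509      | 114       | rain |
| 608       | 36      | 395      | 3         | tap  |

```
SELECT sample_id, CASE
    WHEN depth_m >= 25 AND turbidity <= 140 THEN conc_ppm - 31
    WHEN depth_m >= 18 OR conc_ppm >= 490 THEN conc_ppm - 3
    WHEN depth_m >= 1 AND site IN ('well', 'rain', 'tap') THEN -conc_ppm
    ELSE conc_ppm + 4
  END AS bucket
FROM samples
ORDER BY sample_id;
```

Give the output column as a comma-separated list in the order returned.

553, 595, 579, 465, 346, 111, 621, 478, 364

sample_id=600: depth_m >= 25 AND turbidity <= 140 → 553
sample_id=601: depth_m >= 25 AND turbidity <= 140 → 595
sample_id=602: depth_m >= 18 OR conc_ppm >= 490 → 579
sample_id=603: depth_m >= 18 OR conc_ppm >= 490 → 465
sample_id=604: ELSE → 346
sample_id=605: ELSE → 111
sample_id=606: depth_m >= 18 OR conc_ppm >= 490 → 621
sample_id=607: depth_m >= 25 AND turbidity <= 140 → 478
sample_id=608: depth_m >= 25 AND turbidity <= 140 → 364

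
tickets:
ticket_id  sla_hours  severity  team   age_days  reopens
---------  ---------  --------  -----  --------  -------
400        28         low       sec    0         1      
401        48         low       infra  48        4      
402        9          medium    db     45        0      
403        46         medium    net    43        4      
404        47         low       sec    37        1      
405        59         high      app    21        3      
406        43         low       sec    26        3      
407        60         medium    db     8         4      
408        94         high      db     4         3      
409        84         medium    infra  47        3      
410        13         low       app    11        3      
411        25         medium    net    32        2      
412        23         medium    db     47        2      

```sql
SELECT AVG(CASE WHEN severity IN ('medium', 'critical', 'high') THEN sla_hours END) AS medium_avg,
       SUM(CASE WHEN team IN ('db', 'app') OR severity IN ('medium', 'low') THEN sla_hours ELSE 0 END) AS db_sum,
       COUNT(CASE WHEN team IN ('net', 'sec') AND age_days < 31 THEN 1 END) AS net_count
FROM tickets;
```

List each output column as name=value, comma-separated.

[medium_avg: severity IN ('medium', 'critical', 'high')]
ticket_id=400: ✗
ticket_id=401: ✗
ticket_id=402: ✓ → 9
ticket_id=403: ✓ → 46
ticket_id=404: ✗
ticket_id=405: ✓ → 59
ticket_id=406: ✗
ticket_id=407: ✓ → 60
ticket_id=408: ✓ → 94
ticket_id=409: ✓ → 84
ticket_id=410: ✗
ticket_id=411: ✓ → 25
ticket_id=412: ✓ → 23
medium_avg = (9 + 46 + 59 + 60 + 94 + 84 + 25 + 23) / 8 = 50
—
[db_sum: team IN ('db', 'app') OR severity IN ('medium', 'low')]
ticket_id=400: ✓ → 28
ticket_id=401: ✓ → 48
ticket_id=402: ✓ → 9
ticket_id=403: ✓ → 46
ticket_id=404: ✓ → 47
ticket_id=405: ✓ → 59
ticket_id=406: ✓ → 43
ticket_id=407: ✓ → 60
ticket_id=408: ✓ → 94
ticket_id=409: ✓ → 84
ticket_id=410: ✓ → 13
ticket_id=411: ✓ → 25
ticket_id=412: ✓ → 23
db_sum = 28 + 48 + 9 + 46 + 47 + 59 + 43 + 60 + 94 + 84 + 13 + 25 + 23 = 579
—
[net_count: team IN ('net', 'sec') AND age_days < 31]
ticket_id=400: ✓ → 1
ticket_id=401: ✗
ticket_id=402: ✗
ticket_id=403: ✗
ticket_id=404: ✗
ticket_id=405: ✗
ticket_id=406: ✓ → 1
ticket_id=407: ✗
ticket_id=408: ✗
ticket_id=409: ✗
ticket_id=410: ✗
ticket_id=411: ✗
ticket_id=412: ✗
net_count = COUNT(1, 1) = 2

medium_avg=50, db_sum=579, net_count=2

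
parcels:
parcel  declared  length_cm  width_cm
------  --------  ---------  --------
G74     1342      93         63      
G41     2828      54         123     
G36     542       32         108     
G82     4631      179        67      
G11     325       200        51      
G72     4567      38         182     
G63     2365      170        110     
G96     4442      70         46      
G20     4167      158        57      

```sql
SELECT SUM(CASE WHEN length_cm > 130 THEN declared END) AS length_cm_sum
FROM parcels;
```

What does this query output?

parcel=G74: ✗
parcel=G41: ✗
parcel=G36: ✗
parcel=G82: ✓ → 4631
parcel=G11: ✓ → 325
parcel=G72: ✗
parcel=G63: ✓ → 2365
parcel=G96: ✗
parcel=G20: ✓ → 4167
length_cm_sum = 4631 + 325 + 2365 + 4167 = 11488

11488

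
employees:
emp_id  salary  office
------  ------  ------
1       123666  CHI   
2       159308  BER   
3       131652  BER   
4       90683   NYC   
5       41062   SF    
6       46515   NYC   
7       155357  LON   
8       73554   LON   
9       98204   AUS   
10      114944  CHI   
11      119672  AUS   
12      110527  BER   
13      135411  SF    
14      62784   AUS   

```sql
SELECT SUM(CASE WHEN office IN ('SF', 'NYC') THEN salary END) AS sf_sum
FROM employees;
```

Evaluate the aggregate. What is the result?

emp_id=1: ✗
emp_id=2: ✗
emp_id=3: ✗
emp_id=4: ✓ → 90683
emp_id=5: ✓ → 41062
emp_id=6: ✓ → 46515
emp_id=7: ✗
emp_id=8: ✗
emp_id=9: ✗
emp_id=10: ✗
emp_id=11: ✗
emp_id=12: ✗
emp_id=13: ✓ → 135411
emp_id=14: ✗
sf_sum = 90683 + 41062 + 46515 + 135411 = 313671

313671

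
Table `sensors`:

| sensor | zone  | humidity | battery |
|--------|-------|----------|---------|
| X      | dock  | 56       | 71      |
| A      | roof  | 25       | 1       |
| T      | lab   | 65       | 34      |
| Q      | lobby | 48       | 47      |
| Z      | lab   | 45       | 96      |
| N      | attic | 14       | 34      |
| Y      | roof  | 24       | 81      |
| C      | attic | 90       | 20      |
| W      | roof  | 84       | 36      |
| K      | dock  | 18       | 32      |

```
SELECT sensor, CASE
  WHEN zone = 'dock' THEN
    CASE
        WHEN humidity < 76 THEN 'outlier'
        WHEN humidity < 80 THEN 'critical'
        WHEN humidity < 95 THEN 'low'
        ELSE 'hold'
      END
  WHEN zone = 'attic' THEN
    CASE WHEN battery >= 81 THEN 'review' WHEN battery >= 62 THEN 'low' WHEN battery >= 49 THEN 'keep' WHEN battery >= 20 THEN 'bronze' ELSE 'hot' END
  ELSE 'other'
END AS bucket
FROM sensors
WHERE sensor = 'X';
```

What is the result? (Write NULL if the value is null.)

outlier

sensor = X: zone=dock, humidity=56, battery=71.
zone='dock' → inner[humidity < 76] → outlier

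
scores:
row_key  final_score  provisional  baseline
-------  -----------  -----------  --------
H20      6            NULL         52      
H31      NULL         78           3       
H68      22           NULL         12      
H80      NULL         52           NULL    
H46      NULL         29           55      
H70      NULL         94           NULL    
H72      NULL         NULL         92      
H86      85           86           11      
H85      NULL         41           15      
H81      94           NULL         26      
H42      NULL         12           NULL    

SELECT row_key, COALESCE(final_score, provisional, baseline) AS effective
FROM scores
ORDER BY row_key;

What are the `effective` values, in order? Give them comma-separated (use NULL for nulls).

row_key=H20: final_score=6 → 6
row_key=H31: final_score=NULL, provisional=78 → 78
row_key=H42: final_score=NULL, provisional=12 → 12
row_key=H46: final_score=NULL, provisional=29 → 29
row_key=H68: final_score=22 → 22
row_key=H70: final_score=NULL, provisional=94 → 94
row_key=H72: final_score=NULL, provisional=NULL, baseline=92 → 92
row_key=H80: final_score=NULL, provisional=52 → 52
row_key=H81: final_score=94 → 94
row_key=H85: final_score=NULL, provisional=41 → 41
row_key=H86: final_score=85 → 85

6, 78, 12, 29, 22, 94, 92, 52, 94, 41, 85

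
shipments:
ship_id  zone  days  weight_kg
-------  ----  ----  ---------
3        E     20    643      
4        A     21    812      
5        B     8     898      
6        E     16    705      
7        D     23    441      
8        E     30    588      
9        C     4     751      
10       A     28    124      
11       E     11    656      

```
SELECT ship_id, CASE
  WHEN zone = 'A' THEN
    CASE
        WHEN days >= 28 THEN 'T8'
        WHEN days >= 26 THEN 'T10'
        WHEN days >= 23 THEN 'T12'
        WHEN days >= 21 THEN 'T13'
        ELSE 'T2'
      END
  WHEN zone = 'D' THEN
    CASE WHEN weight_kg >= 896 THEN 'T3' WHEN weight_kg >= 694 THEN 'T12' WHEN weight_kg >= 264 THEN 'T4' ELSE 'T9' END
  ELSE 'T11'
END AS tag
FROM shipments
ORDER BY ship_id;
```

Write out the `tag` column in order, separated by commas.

ship_id=3: zone='E' → outer ELSE → T11
ship_id=4: zone='A' → inner[days >= 21] → T13
ship_id=5: zone='B' → outer ELSE → T11
ship_id=6: zone='E' → outer ELSE → T11
ship_id=7: zone='D' → inner[weight_kg >= 264] → T4
ship_id=8: zone='E' → outer ELSE → T11
ship_id=9: zone='C' → outer ELSE → T11
ship_id=10: zone='A' → inner[days >= 28] → T8
ship_id=11: zone='E' → outer ELSE → T11

T11, T13, T11, T11, T4, T11, T11, T8, T11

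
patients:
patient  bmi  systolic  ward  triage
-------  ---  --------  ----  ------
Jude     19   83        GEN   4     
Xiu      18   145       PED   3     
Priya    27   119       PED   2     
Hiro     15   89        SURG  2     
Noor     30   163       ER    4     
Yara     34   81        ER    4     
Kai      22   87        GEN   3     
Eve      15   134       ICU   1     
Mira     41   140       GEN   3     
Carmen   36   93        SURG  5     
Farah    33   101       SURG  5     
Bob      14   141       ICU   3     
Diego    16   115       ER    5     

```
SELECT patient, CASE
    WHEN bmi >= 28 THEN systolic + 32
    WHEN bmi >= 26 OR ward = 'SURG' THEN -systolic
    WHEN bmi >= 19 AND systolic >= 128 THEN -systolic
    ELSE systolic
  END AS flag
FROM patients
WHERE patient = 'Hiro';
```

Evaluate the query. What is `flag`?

patient = Hiro: bmi=15, systolic=89, ward=SURG, triage=2.
bmi >= 28 → false
bmi >= 26 OR ward = 'SURG' → true → -89

-89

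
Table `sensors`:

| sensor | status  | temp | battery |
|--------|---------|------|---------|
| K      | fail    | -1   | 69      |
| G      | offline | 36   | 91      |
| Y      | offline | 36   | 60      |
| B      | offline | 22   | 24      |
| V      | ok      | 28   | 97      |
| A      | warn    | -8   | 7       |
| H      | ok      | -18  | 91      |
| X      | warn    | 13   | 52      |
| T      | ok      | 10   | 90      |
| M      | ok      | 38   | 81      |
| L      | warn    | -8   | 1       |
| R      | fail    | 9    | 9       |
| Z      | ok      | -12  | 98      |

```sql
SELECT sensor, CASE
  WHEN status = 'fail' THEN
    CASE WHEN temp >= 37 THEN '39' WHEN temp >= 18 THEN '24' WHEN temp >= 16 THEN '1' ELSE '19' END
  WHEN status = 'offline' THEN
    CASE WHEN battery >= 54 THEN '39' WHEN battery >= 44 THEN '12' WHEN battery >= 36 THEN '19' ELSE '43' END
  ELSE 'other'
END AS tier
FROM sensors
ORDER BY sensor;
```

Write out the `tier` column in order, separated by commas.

sensor=A: status='warn' → outer ELSE → other
sensor=B: status='offline' → inner[ELSE] → 43
sensor=G: status='offline' → inner[battery >= 54] → 39
sensor=H: status='ok' → outer ELSE → other
sensor=K: status='fail' → inner[ELSE] → 19
sensor=L: status='warn' → outer ELSE → other
sensor=M: status='ok' → outer ELSE → other
sensor=R: status='fail' → inner[ELSE] → 19
sensor=T: status='ok' → outer ELSE → other
sensor=V: status='ok' → outer ELSE → other
sensor=X: status='warn' → outer ELSE → other
sensor=Y: status='offline' → inner[battery >= 54] → 39
sensor=Z: status='ok' → outer ELSE → other

other, 43, 39, other, 19, other, other, 19, other, other, other, 39, other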